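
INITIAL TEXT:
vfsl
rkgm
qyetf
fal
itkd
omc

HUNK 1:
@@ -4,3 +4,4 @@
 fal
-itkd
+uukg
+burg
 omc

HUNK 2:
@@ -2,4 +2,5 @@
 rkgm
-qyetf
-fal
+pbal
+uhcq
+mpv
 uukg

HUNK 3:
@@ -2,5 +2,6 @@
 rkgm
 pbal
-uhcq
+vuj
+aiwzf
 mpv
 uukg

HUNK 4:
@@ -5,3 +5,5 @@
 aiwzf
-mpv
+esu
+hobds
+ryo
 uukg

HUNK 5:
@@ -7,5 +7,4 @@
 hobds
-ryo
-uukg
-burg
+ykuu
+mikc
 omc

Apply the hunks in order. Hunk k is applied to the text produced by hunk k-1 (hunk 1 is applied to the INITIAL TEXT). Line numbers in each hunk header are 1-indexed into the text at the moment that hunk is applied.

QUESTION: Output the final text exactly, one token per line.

Answer: vfsl
rkgm
pbal
vuj
aiwzf
esu
hobds
ykuu
mikc
omc

Derivation:
Hunk 1: at line 4 remove [itkd] add [uukg,burg] -> 7 lines: vfsl rkgm qyetf fal uukg burg omc
Hunk 2: at line 2 remove [qyetf,fal] add [pbal,uhcq,mpv] -> 8 lines: vfsl rkgm pbal uhcq mpv uukg burg omc
Hunk 3: at line 2 remove [uhcq] add [vuj,aiwzf] -> 9 lines: vfsl rkgm pbal vuj aiwzf mpv uukg burg omc
Hunk 4: at line 5 remove [mpv] add [esu,hobds,ryo] -> 11 lines: vfsl rkgm pbal vuj aiwzf esu hobds ryo uukg burg omc
Hunk 5: at line 7 remove [ryo,uukg,burg] add [ykuu,mikc] -> 10 lines: vfsl rkgm pbal vuj aiwzf esu hobds ykuu mikc omc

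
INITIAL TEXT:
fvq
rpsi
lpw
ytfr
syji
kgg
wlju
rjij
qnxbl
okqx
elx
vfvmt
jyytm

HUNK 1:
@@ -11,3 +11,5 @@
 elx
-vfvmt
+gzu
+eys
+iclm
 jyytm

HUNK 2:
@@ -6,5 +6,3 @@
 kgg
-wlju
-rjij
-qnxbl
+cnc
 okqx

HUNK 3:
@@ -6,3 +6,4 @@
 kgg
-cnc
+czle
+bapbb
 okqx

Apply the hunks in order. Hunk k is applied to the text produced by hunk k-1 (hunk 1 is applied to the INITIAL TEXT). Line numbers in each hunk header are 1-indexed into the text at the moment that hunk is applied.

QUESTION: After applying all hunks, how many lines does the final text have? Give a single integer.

Hunk 1: at line 11 remove [vfvmt] add [gzu,eys,iclm] -> 15 lines: fvq rpsi lpw ytfr syji kgg wlju rjij qnxbl okqx elx gzu eys iclm jyytm
Hunk 2: at line 6 remove [wlju,rjij,qnxbl] add [cnc] -> 13 lines: fvq rpsi lpw ytfr syji kgg cnc okqx elx gzu eys iclm jyytm
Hunk 3: at line 6 remove [cnc] add [czle,bapbb] -> 14 lines: fvq rpsi lpw ytfr syji kgg czle bapbb okqx elx gzu eys iclm jyytm
Final line count: 14

Answer: 14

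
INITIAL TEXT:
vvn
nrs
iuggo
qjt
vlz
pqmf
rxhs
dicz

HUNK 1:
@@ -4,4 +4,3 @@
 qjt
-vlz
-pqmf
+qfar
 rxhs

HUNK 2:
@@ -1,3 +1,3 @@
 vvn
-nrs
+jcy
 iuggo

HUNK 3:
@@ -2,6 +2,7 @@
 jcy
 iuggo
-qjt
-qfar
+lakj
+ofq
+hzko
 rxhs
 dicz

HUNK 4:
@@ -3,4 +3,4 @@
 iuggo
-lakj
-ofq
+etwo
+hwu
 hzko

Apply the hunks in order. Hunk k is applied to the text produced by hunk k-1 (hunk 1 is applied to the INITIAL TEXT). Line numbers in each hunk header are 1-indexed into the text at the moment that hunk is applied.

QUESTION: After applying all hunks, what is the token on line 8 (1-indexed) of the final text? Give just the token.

Hunk 1: at line 4 remove [vlz,pqmf] add [qfar] -> 7 lines: vvn nrs iuggo qjt qfar rxhs dicz
Hunk 2: at line 1 remove [nrs] add [jcy] -> 7 lines: vvn jcy iuggo qjt qfar rxhs dicz
Hunk 3: at line 2 remove [qjt,qfar] add [lakj,ofq,hzko] -> 8 lines: vvn jcy iuggo lakj ofq hzko rxhs dicz
Hunk 4: at line 3 remove [lakj,ofq] add [etwo,hwu] -> 8 lines: vvn jcy iuggo etwo hwu hzko rxhs dicz
Final line 8: dicz

Answer: dicz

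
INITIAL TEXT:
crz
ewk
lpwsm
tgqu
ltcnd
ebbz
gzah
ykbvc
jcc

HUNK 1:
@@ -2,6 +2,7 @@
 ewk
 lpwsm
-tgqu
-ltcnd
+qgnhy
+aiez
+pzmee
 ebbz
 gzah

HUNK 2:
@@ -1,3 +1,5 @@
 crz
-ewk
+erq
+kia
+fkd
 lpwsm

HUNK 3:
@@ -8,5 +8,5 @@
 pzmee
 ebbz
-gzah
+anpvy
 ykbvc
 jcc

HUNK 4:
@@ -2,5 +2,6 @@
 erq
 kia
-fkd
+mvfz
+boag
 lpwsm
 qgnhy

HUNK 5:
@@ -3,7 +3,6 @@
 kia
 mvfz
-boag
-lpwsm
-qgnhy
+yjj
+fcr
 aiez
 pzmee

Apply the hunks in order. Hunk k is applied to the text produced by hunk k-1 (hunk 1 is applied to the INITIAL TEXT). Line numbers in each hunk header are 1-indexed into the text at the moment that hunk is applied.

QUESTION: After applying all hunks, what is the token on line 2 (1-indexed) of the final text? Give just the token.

Hunk 1: at line 2 remove [tgqu,ltcnd] add [qgnhy,aiez,pzmee] -> 10 lines: crz ewk lpwsm qgnhy aiez pzmee ebbz gzah ykbvc jcc
Hunk 2: at line 1 remove [ewk] add [erq,kia,fkd] -> 12 lines: crz erq kia fkd lpwsm qgnhy aiez pzmee ebbz gzah ykbvc jcc
Hunk 3: at line 8 remove [gzah] add [anpvy] -> 12 lines: crz erq kia fkd lpwsm qgnhy aiez pzmee ebbz anpvy ykbvc jcc
Hunk 4: at line 2 remove [fkd] add [mvfz,boag] -> 13 lines: crz erq kia mvfz boag lpwsm qgnhy aiez pzmee ebbz anpvy ykbvc jcc
Hunk 5: at line 3 remove [boag,lpwsm,qgnhy] add [yjj,fcr] -> 12 lines: crz erq kia mvfz yjj fcr aiez pzmee ebbz anpvy ykbvc jcc
Final line 2: erq

Answer: erq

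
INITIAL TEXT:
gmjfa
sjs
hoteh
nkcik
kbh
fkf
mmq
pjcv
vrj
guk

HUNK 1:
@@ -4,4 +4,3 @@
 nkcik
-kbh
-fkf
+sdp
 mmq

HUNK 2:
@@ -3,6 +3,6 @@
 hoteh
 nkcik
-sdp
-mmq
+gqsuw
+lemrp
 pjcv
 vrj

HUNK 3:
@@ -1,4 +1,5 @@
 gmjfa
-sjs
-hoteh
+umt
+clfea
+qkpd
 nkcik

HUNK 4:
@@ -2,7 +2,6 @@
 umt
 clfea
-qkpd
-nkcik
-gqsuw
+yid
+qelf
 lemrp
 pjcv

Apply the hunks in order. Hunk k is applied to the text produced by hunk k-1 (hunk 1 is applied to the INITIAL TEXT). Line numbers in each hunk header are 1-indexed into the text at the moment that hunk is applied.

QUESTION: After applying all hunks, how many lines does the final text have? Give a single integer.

Answer: 9

Derivation:
Hunk 1: at line 4 remove [kbh,fkf] add [sdp] -> 9 lines: gmjfa sjs hoteh nkcik sdp mmq pjcv vrj guk
Hunk 2: at line 3 remove [sdp,mmq] add [gqsuw,lemrp] -> 9 lines: gmjfa sjs hoteh nkcik gqsuw lemrp pjcv vrj guk
Hunk 3: at line 1 remove [sjs,hoteh] add [umt,clfea,qkpd] -> 10 lines: gmjfa umt clfea qkpd nkcik gqsuw lemrp pjcv vrj guk
Hunk 4: at line 2 remove [qkpd,nkcik,gqsuw] add [yid,qelf] -> 9 lines: gmjfa umt clfea yid qelf lemrp pjcv vrj guk
Final line count: 9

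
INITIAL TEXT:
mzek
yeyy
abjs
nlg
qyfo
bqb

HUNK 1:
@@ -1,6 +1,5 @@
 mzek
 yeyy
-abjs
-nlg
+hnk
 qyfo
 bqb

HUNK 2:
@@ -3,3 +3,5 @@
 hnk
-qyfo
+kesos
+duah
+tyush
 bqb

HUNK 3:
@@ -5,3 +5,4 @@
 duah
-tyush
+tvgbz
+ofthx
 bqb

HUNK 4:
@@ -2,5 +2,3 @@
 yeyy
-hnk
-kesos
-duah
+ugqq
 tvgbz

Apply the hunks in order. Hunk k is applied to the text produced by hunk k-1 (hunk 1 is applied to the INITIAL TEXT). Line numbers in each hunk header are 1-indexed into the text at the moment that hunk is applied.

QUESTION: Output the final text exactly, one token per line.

Hunk 1: at line 1 remove [abjs,nlg] add [hnk] -> 5 lines: mzek yeyy hnk qyfo bqb
Hunk 2: at line 3 remove [qyfo] add [kesos,duah,tyush] -> 7 lines: mzek yeyy hnk kesos duah tyush bqb
Hunk 3: at line 5 remove [tyush] add [tvgbz,ofthx] -> 8 lines: mzek yeyy hnk kesos duah tvgbz ofthx bqb
Hunk 4: at line 2 remove [hnk,kesos,duah] add [ugqq] -> 6 lines: mzek yeyy ugqq tvgbz ofthx bqb

Answer: mzek
yeyy
ugqq
tvgbz
ofthx
bqb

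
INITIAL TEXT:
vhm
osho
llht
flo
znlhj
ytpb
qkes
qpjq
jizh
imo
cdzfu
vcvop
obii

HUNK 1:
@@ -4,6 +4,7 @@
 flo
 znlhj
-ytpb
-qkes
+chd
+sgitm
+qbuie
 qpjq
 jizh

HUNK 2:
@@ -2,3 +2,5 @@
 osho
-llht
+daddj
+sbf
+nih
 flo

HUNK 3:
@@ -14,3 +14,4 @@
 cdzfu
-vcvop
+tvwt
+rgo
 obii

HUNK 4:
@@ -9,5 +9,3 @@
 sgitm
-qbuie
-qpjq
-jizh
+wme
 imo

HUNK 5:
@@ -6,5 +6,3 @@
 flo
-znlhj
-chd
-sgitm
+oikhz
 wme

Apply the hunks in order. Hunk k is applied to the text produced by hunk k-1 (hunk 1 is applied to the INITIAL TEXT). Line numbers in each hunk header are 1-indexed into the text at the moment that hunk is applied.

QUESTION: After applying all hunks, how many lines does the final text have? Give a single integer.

Answer: 13

Derivation:
Hunk 1: at line 4 remove [ytpb,qkes] add [chd,sgitm,qbuie] -> 14 lines: vhm osho llht flo znlhj chd sgitm qbuie qpjq jizh imo cdzfu vcvop obii
Hunk 2: at line 2 remove [llht] add [daddj,sbf,nih] -> 16 lines: vhm osho daddj sbf nih flo znlhj chd sgitm qbuie qpjq jizh imo cdzfu vcvop obii
Hunk 3: at line 14 remove [vcvop] add [tvwt,rgo] -> 17 lines: vhm osho daddj sbf nih flo znlhj chd sgitm qbuie qpjq jizh imo cdzfu tvwt rgo obii
Hunk 4: at line 9 remove [qbuie,qpjq,jizh] add [wme] -> 15 lines: vhm osho daddj sbf nih flo znlhj chd sgitm wme imo cdzfu tvwt rgo obii
Hunk 5: at line 6 remove [znlhj,chd,sgitm] add [oikhz] -> 13 lines: vhm osho daddj sbf nih flo oikhz wme imo cdzfu tvwt rgo obii
Final line count: 13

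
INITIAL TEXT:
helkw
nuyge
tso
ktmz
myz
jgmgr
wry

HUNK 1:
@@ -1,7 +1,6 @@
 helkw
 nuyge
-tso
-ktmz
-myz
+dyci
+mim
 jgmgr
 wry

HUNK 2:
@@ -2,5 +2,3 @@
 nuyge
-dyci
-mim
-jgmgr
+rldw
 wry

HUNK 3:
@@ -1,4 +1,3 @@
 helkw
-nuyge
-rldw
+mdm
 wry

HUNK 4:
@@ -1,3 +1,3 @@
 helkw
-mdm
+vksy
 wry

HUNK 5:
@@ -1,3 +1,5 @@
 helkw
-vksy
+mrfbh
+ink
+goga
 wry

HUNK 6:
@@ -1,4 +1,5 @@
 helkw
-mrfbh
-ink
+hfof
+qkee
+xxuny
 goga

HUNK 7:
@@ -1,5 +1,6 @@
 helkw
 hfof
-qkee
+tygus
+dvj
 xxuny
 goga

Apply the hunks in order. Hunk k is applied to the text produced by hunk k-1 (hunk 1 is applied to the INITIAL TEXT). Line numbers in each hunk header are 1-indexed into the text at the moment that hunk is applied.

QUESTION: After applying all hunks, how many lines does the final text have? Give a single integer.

Answer: 7

Derivation:
Hunk 1: at line 1 remove [tso,ktmz,myz] add [dyci,mim] -> 6 lines: helkw nuyge dyci mim jgmgr wry
Hunk 2: at line 2 remove [dyci,mim,jgmgr] add [rldw] -> 4 lines: helkw nuyge rldw wry
Hunk 3: at line 1 remove [nuyge,rldw] add [mdm] -> 3 lines: helkw mdm wry
Hunk 4: at line 1 remove [mdm] add [vksy] -> 3 lines: helkw vksy wry
Hunk 5: at line 1 remove [vksy] add [mrfbh,ink,goga] -> 5 lines: helkw mrfbh ink goga wry
Hunk 6: at line 1 remove [mrfbh,ink] add [hfof,qkee,xxuny] -> 6 lines: helkw hfof qkee xxuny goga wry
Hunk 7: at line 1 remove [qkee] add [tygus,dvj] -> 7 lines: helkw hfof tygus dvj xxuny goga wry
Final line count: 7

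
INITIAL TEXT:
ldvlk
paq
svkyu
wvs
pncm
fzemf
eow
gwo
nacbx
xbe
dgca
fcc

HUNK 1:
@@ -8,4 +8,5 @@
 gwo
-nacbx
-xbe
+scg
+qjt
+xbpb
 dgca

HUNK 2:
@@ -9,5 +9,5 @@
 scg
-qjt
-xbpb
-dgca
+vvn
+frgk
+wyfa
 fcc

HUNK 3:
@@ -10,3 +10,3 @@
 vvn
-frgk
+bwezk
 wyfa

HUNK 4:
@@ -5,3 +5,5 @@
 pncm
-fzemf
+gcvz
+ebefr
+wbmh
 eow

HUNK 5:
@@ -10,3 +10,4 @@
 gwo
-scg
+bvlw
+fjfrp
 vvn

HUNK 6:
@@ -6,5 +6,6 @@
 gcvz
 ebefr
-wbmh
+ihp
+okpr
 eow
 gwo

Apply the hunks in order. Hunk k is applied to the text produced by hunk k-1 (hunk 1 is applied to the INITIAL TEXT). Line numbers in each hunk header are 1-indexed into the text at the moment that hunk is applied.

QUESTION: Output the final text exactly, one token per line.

Answer: ldvlk
paq
svkyu
wvs
pncm
gcvz
ebefr
ihp
okpr
eow
gwo
bvlw
fjfrp
vvn
bwezk
wyfa
fcc

Derivation:
Hunk 1: at line 8 remove [nacbx,xbe] add [scg,qjt,xbpb] -> 13 lines: ldvlk paq svkyu wvs pncm fzemf eow gwo scg qjt xbpb dgca fcc
Hunk 2: at line 9 remove [qjt,xbpb,dgca] add [vvn,frgk,wyfa] -> 13 lines: ldvlk paq svkyu wvs pncm fzemf eow gwo scg vvn frgk wyfa fcc
Hunk 3: at line 10 remove [frgk] add [bwezk] -> 13 lines: ldvlk paq svkyu wvs pncm fzemf eow gwo scg vvn bwezk wyfa fcc
Hunk 4: at line 5 remove [fzemf] add [gcvz,ebefr,wbmh] -> 15 lines: ldvlk paq svkyu wvs pncm gcvz ebefr wbmh eow gwo scg vvn bwezk wyfa fcc
Hunk 5: at line 10 remove [scg] add [bvlw,fjfrp] -> 16 lines: ldvlk paq svkyu wvs pncm gcvz ebefr wbmh eow gwo bvlw fjfrp vvn bwezk wyfa fcc
Hunk 6: at line 6 remove [wbmh] add [ihp,okpr] -> 17 lines: ldvlk paq svkyu wvs pncm gcvz ebefr ihp okpr eow gwo bvlw fjfrp vvn bwezk wyfa fcc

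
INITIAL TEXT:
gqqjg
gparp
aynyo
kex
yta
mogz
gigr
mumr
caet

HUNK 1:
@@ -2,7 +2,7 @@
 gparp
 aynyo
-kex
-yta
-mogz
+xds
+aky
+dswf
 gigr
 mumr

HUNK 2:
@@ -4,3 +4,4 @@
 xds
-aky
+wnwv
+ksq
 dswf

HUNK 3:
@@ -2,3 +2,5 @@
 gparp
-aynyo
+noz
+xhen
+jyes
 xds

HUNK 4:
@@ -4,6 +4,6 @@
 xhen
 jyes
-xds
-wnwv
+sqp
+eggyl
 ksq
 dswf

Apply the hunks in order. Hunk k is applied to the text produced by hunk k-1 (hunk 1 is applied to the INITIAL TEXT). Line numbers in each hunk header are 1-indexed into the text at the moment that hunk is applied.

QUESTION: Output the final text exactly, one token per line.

Answer: gqqjg
gparp
noz
xhen
jyes
sqp
eggyl
ksq
dswf
gigr
mumr
caet

Derivation:
Hunk 1: at line 2 remove [kex,yta,mogz] add [xds,aky,dswf] -> 9 lines: gqqjg gparp aynyo xds aky dswf gigr mumr caet
Hunk 2: at line 4 remove [aky] add [wnwv,ksq] -> 10 lines: gqqjg gparp aynyo xds wnwv ksq dswf gigr mumr caet
Hunk 3: at line 2 remove [aynyo] add [noz,xhen,jyes] -> 12 lines: gqqjg gparp noz xhen jyes xds wnwv ksq dswf gigr mumr caet
Hunk 4: at line 4 remove [xds,wnwv] add [sqp,eggyl] -> 12 lines: gqqjg gparp noz xhen jyes sqp eggyl ksq dswf gigr mumr caet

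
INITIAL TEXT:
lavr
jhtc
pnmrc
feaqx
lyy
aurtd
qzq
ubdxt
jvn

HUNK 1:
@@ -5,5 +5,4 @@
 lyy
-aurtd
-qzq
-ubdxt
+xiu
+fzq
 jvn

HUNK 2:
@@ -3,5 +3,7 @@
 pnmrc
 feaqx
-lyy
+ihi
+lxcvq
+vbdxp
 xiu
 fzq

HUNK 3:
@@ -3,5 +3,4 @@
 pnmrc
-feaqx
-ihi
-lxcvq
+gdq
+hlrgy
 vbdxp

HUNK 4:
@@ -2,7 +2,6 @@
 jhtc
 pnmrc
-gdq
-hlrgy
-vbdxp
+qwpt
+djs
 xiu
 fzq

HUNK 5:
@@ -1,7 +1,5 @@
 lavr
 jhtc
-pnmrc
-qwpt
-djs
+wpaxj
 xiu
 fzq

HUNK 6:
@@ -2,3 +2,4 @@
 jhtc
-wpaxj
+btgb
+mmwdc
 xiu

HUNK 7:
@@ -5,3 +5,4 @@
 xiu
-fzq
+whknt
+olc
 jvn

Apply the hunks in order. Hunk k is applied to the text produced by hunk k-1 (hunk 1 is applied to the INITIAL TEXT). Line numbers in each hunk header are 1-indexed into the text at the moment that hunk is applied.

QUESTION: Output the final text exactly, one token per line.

Hunk 1: at line 5 remove [aurtd,qzq,ubdxt] add [xiu,fzq] -> 8 lines: lavr jhtc pnmrc feaqx lyy xiu fzq jvn
Hunk 2: at line 3 remove [lyy] add [ihi,lxcvq,vbdxp] -> 10 lines: lavr jhtc pnmrc feaqx ihi lxcvq vbdxp xiu fzq jvn
Hunk 3: at line 3 remove [feaqx,ihi,lxcvq] add [gdq,hlrgy] -> 9 lines: lavr jhtc pnmrc gdq hlrgy vbdxp xiu fzq jvn
Hunk 4: at line 2 remove [gdq,hlrgy,vbdxp] add [qwpt,djs] -> 8 lines: lavr jhtc pnmrc qwpt djs xiu fzq jvn
Hunk 5: at line 1 remove [pnmrc,qwpt,djs] add [wpaxj] -> 6 lines: lavr jhtc wpaxj xiu fzq jvn
Hunk 6: at line 2 remove [wpaxj] add [btgb,mmwdc] -> 7 lines: lavr jhtc btgb mmwdc xiu fzq jvn
Hunk 7: at line 5 remove [fzq] add [whknt,olc] -> 8 lines: lavr jhtc btgb mmwdc xiu whknt olc jvn

Answer: lavr
jhtc
btgb
mmwdc
xiu
whknt
olc
jvn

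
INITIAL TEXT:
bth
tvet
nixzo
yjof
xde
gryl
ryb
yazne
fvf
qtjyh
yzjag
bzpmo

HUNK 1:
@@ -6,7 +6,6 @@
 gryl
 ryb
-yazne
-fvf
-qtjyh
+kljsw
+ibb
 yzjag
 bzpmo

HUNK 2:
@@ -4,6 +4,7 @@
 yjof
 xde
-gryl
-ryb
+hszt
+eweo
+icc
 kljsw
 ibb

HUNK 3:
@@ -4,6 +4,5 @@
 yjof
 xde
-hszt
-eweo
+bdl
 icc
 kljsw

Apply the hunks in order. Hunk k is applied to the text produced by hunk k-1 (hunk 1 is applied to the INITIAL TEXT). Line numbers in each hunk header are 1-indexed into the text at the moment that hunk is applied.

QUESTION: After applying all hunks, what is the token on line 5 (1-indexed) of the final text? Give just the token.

Answer: xde

Derivation:
Hunk 1: at line 6 remove [yazne,fvf,qtjyh] add [kljsw,ibb] -> 11 lines: bth tvet nixzo yjof xde gryl ryb kljsw ibb yzjag bzpmo
Hunk 2: at line 4 remove [gryl,ryb] add [hszt,eweo,icc] -> 12 lines: bth tvet nixzo yjof xde hszt eweo icc kljsw ibb yzjag bzpmo
Hunk 3: at line 4 remove [hszt,eweo] add [bdl] -> 11 lines: bth tvet nixzo yjof xde bdl icc kljsw ibb yzjag bzpmo
Final line 5: xde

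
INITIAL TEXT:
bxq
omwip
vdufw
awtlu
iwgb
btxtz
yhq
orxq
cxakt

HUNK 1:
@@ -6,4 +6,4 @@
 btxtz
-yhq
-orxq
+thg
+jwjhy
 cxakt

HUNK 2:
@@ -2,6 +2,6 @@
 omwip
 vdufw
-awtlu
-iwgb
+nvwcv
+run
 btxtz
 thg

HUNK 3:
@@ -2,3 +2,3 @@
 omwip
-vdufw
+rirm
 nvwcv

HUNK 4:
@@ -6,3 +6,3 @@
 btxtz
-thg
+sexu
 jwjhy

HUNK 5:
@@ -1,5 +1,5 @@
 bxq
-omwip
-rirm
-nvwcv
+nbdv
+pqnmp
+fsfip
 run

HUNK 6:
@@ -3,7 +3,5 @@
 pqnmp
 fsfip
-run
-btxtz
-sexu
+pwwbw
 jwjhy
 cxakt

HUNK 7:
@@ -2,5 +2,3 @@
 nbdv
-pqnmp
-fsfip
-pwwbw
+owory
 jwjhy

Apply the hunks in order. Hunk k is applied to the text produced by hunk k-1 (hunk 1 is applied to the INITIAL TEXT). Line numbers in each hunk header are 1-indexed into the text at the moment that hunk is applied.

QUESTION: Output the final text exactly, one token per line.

Answer: bxq
nbdv
owory
jwjhy
cxakt

Derivation:
Hunk 1: at line 6 remove [yhq,orxq] add [thg,jwjhy] -> 9 lines: bxq omwip vdufw awtlu iwgb btxtz thg jwjhy cxakt
Hunk 2: at line 2 remove [awtlu,iwgb] add [nvwcv,run] -> 9 lines: bxq omwip vdufw nvwcv run btxtz thg jwjhy cxakt
Hunk 3: at line 2 remove [vdufw] add [rirm] -> 9 lines: bxq omwip rirm nvwcv run btxtz thg jwjhy cxakt
Hunk 4: at line 6 remove [thg] add [sexu] -> 9 lines: bxq omwip rirm nvwcv run btxtz sexu jwjhy cxakt
Hunk 5: at line 1 remove [omwip,rirm,nvwcv] add [nbdv,pqnmp,fsfip] -> 9 lines: bxq nbdv pqnmp fsfip run btxtz sexu jwjhy cxakt
Hunk 6: at line 3 remove [run,btxtz,sexu] add [pwwbw] -> 7 lines: bxq nbdv pqnmp fsfip pwwbw jwjhy cxakt
Hunk 7: at line 2 remove [pqnmp,fsfip,pwwbw] add [owory] -> 5 lines: bxq nbdv owory jwjhy cxakt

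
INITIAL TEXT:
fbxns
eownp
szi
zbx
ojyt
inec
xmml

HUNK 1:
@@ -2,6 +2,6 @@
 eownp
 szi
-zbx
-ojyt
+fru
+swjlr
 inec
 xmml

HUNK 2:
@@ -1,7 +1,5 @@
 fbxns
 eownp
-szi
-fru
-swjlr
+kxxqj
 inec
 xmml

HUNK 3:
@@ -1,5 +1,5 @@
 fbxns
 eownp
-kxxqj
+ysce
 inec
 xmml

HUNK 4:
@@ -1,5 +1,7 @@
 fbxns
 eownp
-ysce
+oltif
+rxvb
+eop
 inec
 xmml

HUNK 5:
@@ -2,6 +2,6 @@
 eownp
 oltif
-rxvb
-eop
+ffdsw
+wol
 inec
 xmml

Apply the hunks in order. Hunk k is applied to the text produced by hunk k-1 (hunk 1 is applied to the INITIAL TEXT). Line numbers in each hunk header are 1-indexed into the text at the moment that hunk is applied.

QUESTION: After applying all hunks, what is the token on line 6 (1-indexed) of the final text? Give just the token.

Hunk 1: at line 2 remove [zbx,ojyt] add [fru,swjlr] -> 7 lines: fbxns eownp szi fru swjlr inec xmml
Hunk 2: at line 1 remove [szi,fru,swjlr] add [kxxqj] -> 5 lines: fbxns eownp kxxqj inec xmml
Hunk 3: at line 1 remove [kxxqj] add [ysce] -> 5 lines: fbxns eownp ysce inec xmml
Hunk 4: at line 1 remove [ysce] add [oltif,rxvb,eop] -> 7 lines: fbxns eownp oltif rxvb eop inec xmml
Hunk 5: at line 2 remove [rxvb,eop] add [ffdsw,wol] -> 7 lines: fbxns eownp oltif ffdsw wol inec xmml
Final line 6: inec

Answer: inec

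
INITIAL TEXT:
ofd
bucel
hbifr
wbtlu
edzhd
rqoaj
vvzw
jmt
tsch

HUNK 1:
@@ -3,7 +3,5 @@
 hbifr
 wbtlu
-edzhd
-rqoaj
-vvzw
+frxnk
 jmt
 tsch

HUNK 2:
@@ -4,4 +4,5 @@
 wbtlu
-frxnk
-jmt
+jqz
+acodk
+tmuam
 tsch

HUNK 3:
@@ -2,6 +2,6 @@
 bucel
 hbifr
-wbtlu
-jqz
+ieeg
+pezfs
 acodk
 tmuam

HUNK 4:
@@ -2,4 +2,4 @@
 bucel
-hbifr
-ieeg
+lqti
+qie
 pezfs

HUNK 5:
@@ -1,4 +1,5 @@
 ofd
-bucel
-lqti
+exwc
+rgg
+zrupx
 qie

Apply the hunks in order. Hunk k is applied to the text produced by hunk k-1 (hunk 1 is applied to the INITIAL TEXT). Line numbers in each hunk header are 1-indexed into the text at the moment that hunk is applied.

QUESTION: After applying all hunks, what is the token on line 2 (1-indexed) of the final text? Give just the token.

Hunk 1: at line 3 remove [edzhd,rqoaj,vvzw] add [frxnk] -> 7 lines: ofd bucel hbifr wbtlu frxnk jmt tsch
Hunk 2: at line 4 remove [frxnk,jmt] add [jqz,acodk,tmuam] -> 8 lines: ofd bucel hbifr wbtlu jqz acodk tmuam tsch
Hunk 3: at line 2 remove [wbtlu,jqz] add [ieeg,pezfs] -> 8 lines: ofd bucel hbifr ieeg pezfs acodk tmuam tsch
Hunk 4: at line 2 remove [hbifr,ieeg] add [lqti,qie] -> 8 lines: ofd bucel lqti qie pezfs acodk tmuam tsch
Hunk 5: at line 1 remove [bucel,lqti] add [exwc,rgg,zrupx] -> 9 lines: ofd exwc rgg zrupx qie pezfs acodk tmuam tsch
Final line 2: exwc

Answer: exwc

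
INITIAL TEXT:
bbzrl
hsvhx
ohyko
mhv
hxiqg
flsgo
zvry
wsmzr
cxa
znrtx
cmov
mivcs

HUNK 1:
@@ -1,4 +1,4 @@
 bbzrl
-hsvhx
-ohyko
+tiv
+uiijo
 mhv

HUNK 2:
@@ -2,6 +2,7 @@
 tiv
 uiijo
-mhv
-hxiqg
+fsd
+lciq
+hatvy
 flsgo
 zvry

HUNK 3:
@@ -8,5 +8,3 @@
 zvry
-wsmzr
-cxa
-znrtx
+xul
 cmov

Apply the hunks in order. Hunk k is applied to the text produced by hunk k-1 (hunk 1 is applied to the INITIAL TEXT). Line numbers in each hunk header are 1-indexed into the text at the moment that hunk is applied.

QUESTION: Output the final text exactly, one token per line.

Answer: bbzrl
tiv
uiijo
fsd
lciq
hatvy
flsgo
zvry
xul
cmov
mivcs

Derivation:
Hunk 1: at line 1 remove [hsvhx,ohyko] add [tiv,uiijo] -> 12 lines: bbzrl tiv uiijo mhv hxiqg flsgo zvry wsmzr cxa znrtx cmov mivcs
Hunk 2: at line 2 remove [mhv,hxiqg] add [fsd,lciq,hatvy] -> 13 lines: bbzrl tiv uiijo fsd lciq hatvy flsgo zvry wsmzr cxa znrtx cmov mivcs
Hunk 3: at line 8 remove [wsmzr,cxa,znrtx] add [xul] -> 11 lines: bbzrl tiv uiijo fsd lciq hatvy flsgo zvry xul cmov mivcs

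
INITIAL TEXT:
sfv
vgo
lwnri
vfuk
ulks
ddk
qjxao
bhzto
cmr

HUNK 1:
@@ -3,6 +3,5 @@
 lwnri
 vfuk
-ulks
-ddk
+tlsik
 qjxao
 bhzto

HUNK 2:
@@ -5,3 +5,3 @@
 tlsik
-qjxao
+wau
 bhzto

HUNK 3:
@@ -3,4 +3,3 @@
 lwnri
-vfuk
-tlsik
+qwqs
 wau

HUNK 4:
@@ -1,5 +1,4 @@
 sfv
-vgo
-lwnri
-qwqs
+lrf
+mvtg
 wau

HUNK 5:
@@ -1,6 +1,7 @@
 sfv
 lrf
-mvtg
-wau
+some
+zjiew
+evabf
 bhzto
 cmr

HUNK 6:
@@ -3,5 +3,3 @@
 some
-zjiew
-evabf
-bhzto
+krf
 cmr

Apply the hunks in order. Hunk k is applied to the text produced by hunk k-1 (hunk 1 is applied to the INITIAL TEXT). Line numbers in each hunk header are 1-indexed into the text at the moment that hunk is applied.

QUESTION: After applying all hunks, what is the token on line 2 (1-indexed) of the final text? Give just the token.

Hunk 1: at line 3 remove [ulks,ddk] add [tlsik] -> 8 lines: sfv vgo lwnri vfuk tlsik qjxao bhzto cmr
Hunk 2: at line 5 remove [qjxao] add [wau] -> 8 lines: sfv vgo lwnri vfuk tlsik wau bhzto cmr
Hunk 3: at line 3 remove [vfuk,tlsik] add [qwqs] -> 7 lines: sfv vgo lwnri qwqs wau bhzto cmr
Hunk 4: at line 1 remove [vgo,lwnri,qwqs] add [lrf,mvtg] -> 6 lines: sfv lrf mvtg wau bhzto cmr
Hunk 5: at line 1 remove [mvtg,wau] add [some,zjiew,evabf] -> 7 lines: sfv lrf some zjiew evabf bhzto cmr
Hunk 6: at line 3 remove [zjiew,evabf,bhzto] add [krf] -> 5 lines: sfv lrf some krf cmr
Final line 2: lrf

Answer: lrf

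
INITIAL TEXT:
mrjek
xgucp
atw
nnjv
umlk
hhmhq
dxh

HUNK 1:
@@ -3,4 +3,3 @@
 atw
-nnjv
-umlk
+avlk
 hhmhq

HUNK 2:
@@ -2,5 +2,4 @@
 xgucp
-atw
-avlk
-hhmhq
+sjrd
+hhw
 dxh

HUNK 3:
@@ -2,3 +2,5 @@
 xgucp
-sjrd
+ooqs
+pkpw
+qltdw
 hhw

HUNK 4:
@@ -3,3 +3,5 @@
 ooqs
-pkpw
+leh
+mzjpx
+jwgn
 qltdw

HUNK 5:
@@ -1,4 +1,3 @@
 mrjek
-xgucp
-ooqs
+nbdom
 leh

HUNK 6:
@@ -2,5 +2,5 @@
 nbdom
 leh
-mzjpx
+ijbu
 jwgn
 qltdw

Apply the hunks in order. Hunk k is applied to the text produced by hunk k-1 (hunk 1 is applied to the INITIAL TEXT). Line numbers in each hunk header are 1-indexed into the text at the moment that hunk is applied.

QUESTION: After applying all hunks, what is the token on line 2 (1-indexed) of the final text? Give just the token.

Answer: nbdom

Derivation:
Hunk 1: at line 3 remove [nnjv,umlk] add [avlk] -> 6 lines: mrjek xgucp atw avlk hhmhq dxh
Hunk 2: at line 2 remove [atw,avlk,hhmhq] add [sjrd,hhw] -> 5 lines: mrjek xgucp sjrd hhw dxh
Hunk 3: at line 2 remove [sjrd] add [ooqs,pkpw,qltdw] -> 7 lines: mrjek xgucp ooqs pkpw qltdw hhw dxh
Hunk 4: at line 3 remove [pkpw] add [leh,mzjpx,jwgn] -> 9 lines: mrjek xgucp ooqs leh mzjpx jwgn qltdw hhw dxh
Hunk 5: at line 1 remove [xgucp,ooqs] add [nbdom] -> 8 lines: mrjek nbdom leh mzjpx jwgn qltdw hhw dxh
Hunk 6: at line 2 remove [mzjpx] add [ijbu] -> 8 lines: mrjek nbdom leh ijbu jwgn qltdw hhw dxh
Final line 2: nbdom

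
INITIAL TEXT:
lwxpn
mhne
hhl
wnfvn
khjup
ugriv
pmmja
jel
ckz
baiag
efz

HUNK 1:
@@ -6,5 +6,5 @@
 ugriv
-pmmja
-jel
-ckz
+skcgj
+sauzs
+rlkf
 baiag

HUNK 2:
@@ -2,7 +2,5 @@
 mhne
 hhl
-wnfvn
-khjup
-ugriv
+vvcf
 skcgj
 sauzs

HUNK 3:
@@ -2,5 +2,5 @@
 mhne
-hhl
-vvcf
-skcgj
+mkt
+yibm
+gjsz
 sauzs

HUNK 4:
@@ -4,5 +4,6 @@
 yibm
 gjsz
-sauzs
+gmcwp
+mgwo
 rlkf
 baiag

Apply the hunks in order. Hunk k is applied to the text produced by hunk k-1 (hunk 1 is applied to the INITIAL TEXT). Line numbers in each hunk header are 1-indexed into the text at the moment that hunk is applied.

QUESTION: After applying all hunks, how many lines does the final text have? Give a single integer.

Hunk 1: at line 6 remove [pmmja,jel,ckz] add [skcgj,sauzs,rlkf] -> 11 lines: lwxpn mhne hhl wnfvn khjup ugriv skcgj sauzs rlkf baiag efz
Hunk 2: at line 2 remove [wnfvn,khjup,ugriv] add [vvcf] -> 9 lines: lwxpn mhne hhl vvcf skcgj sauzs rlkf baiag efz
Hunk 3: at line 2 remove [hhl,vvcf,skcgj] add [mkt,yibm,gjsz] -> 9 lines: lwxpn mhne mkt yibm gjsz sauzs rlkf baiag efz
Hunk 4: at line 4 remove [sauzs] add [gmcwp,mgwo] -> 10 lines: lwxpn mhne mkt yibm gjsz gmcwp mgwo rlkf baiag efz
Final line count: 10

Answer: 10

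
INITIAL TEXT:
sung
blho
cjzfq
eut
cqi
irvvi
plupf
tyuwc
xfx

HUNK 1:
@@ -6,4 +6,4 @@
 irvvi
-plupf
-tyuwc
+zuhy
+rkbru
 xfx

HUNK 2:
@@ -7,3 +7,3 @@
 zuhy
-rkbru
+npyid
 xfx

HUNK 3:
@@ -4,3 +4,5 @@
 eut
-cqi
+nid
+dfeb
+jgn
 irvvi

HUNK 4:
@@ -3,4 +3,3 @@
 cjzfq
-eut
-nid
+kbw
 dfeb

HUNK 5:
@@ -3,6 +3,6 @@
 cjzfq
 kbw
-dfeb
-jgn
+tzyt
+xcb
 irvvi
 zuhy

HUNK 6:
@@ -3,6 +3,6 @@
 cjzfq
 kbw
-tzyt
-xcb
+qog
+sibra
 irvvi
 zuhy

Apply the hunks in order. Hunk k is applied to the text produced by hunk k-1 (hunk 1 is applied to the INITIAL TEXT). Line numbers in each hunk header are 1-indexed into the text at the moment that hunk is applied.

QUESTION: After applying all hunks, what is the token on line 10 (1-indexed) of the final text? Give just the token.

Answer: xfx

Derivation:
Hunk 1: at line 6 remove [plupf,tyuwc] add [zuhy,rkbru] -> 9 lines: sung blho cjzfq eut cqi irvvi zuhy rkbru xfx
Hunk 2: at line 7 remove [rkbru] add [npyid] -> 9 lines: sung blho cjzfq eut cqi irvvi zuhy npyid xfx
Hunk 3: at line 4 remove [cqi] add [nid,dfeb,jgn] -> 11 lines: sung blho cjzfq eut nid dfeb jgn irvvi zuhy npyid xfx
Hunk 4: at line 3 remove [eut,nid] add [kbw] -> 10 lines: sung blho cjzfq kbw dfeb jgn irvvi zuhy npyid xfx
Hunk 5: at line 3 remove [dfeb,jgn] add [tzyt,xcb] -> 10 lines: sung blho cjzfq kbw tzyt xcb irvvi zuhy npyid xfx
Hunk 6: at line 3 remove [tzyt,xcb] add [qog,sibra] -> 10 lines: sung blho cjzfq kbw qog sibra irvvi zuhy npyid xfx
Final line 10: xfx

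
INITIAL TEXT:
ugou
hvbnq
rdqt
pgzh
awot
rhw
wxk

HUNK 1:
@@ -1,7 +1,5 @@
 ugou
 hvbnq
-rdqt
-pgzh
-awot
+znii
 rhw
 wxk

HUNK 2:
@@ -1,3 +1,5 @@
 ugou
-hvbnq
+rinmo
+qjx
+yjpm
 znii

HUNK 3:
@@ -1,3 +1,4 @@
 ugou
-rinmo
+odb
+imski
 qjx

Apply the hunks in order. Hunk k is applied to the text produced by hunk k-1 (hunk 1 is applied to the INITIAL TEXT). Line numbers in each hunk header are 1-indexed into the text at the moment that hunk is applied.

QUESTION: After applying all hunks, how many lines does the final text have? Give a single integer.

Hunk 1: at line 1 remove [rdqt,pgzh,awot] add [znii] -> 5 lines: ugou hvbnq znii rhw wxk
Hunk 2: at line 1 remove [hvbnq] add [rinmo,qjx,yjpm] -> 7 lines: ugou rinmo qjx yjpm znii rhw wxk
Hunk 3: at line 1 remove [rinmo] add [odb,imski] -> 8 lines: ugou odb imski qjx yjpm znii rhw wxk
Final line count: 8

Answer: 8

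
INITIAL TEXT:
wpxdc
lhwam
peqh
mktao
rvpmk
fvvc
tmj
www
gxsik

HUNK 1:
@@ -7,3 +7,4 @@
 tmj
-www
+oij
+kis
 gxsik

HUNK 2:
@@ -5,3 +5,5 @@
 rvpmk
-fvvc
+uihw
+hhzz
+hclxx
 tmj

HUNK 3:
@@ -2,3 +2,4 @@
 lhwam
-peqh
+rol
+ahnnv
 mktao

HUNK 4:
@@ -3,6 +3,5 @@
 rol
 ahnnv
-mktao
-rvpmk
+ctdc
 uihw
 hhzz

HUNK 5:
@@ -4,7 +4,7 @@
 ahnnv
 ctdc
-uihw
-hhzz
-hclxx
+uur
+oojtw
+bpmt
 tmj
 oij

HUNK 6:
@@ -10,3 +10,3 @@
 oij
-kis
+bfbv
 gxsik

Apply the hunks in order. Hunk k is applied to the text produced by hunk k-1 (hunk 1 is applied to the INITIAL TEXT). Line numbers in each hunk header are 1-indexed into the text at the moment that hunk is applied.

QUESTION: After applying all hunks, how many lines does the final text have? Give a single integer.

Answer: 12

Derivation:
Hunk 1: at line 7 remove [www] add [oij,kis] -> 10 lines: wpxdc lhwam peqh mktao rvpmk fvvc tmj oij kis gxsik
Hunk 2: at line 5 remove [fvvc] add [uihw,hhzz,hclxx] -> 12 lines: wpxdc lhwam peqh mktao rvpmk uihw hhzz hclxx tmj oij kis gxsik
Hunk 3: at line 2 remove [peqh] add [rol,ahnnv] -> 13 lines: wpxdc lhwam rol ahnnv mktao rvpmk uihw hhzz hclxx tmj oij kis gxsik
Hunk 4: at line 3 remove [mktao,rvpmk] add [ctdc] -> 12 lines: wpxdc lhwam rol ahnnv ctdc uihw hhzz hclxx tmj oij kis gxsik
Hunk 5: at line 4 remove [uihw,hhzz,hclxx] add [uur,oojtw,bpmt] -> 12 lines: wpxdc lhwam rol ahnnv ctdc uur oojtw bpmt tmj oij kis gxsik
Hunk 6: at line 10 remove [kis] add [bfbv] -> 12 lines: wpxdc lhwam rol ahnnv ctdc uur oojtw bpmt tmj oij bfbv gxsik
Final line count: 12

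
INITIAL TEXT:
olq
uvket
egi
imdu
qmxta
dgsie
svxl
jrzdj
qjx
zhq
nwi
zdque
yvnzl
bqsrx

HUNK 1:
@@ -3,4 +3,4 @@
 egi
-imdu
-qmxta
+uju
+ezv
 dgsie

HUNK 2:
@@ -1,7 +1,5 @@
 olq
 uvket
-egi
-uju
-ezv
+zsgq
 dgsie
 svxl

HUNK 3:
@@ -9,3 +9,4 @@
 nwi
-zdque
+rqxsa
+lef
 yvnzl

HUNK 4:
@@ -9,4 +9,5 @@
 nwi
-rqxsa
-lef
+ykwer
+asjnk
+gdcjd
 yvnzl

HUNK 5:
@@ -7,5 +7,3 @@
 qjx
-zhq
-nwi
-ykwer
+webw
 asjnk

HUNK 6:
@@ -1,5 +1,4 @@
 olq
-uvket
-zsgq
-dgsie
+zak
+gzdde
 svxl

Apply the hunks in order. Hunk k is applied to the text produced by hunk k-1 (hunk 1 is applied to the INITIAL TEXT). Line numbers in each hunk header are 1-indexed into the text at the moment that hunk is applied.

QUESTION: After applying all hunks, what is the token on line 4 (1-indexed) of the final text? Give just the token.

Answer: svxl

Derivation:
Hunk 1: at line 3 remove [imdu,qmxta] add [uju,ezv] -> 14 lines: olq uvket egi uju ezv dgsie svxl jrzdj qjx zhq nwi zdque yvnzl bqsrx
Hunk 2: at line 1 remove [egi,uju,ezv] add [zsgq] -> 12 lines: olq uvket zsgq dgsie svxl jrzdj qjx zhq nwi zdque yvnzl bqsrx
Hunk 3: at line 9 remove [zdque] add [rqxsa,lef] -> 13 lines: olq uvket zsgq dgsie svxl jrzdj qjx zhq nwi rqxsa lef yvnzl bqsrx
Hunk 4: at line 9 remove [rqxsa,lef] add [ykwer,asjnk,gdcjd] -> 14 lines: olq uvket zsgq dgsie svxl jrzdj qjx zhq nwi ykwer asjnk gdcjd yvnzl bqsrx
Hunk 5: at line 7 remove [zhq,nwi,ykwer] add [webw] -> 12 lines: olq uvket zsgq dgsie svxl jrzdj qjx webw asjnk gdcjd yvnzl bqsrx
Hunk 6: at line 1 remove [uvket,zsgq,dgsie] add [zak,gzdde] -> 11 lines: olq zak gzdde svxl jrzdj qjx webw asjnk gdcjd yvnzl bqsrx
Final line 4: svxl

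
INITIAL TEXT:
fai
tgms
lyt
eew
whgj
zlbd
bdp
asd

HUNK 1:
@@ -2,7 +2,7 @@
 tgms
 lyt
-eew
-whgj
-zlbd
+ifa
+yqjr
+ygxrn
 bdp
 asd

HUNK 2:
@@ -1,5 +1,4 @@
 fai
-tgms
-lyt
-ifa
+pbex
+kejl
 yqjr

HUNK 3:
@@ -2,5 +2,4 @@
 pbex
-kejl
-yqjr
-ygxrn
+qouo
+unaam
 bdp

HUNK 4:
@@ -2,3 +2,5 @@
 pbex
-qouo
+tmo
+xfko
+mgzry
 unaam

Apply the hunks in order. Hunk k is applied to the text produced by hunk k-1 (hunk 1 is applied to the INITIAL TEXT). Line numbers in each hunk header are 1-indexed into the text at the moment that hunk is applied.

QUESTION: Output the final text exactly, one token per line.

Hunk 1: at line 2 remove [eew,whgj,zlbd] add [ifa,yqjr,ygxrn] -> 8 lines: fai tgms lyt ifa yqjr ygxrn bdp asd
Hunk 2: at line 1 remove [tgms,lyt,ifa] add [pbex,kejl] -> 7 lines: fai pbex kejl yqjr ygxrn bdp asd
Hunk 3: at line 2 remove [kejl,yqjr,ygxrn] add [qouo,unaam] -> 6 lines: fai pbex qouo unaam bdp asd
Hunk 4: at line 2 remove [qouo] add [tmo,xfko,mgzry] -> 8 lines: fai pbex tmo xfko mgzry unaam bdp asd

Answer: fai
pbex
tmo
xfko
mgzry
unaam
bdp
asd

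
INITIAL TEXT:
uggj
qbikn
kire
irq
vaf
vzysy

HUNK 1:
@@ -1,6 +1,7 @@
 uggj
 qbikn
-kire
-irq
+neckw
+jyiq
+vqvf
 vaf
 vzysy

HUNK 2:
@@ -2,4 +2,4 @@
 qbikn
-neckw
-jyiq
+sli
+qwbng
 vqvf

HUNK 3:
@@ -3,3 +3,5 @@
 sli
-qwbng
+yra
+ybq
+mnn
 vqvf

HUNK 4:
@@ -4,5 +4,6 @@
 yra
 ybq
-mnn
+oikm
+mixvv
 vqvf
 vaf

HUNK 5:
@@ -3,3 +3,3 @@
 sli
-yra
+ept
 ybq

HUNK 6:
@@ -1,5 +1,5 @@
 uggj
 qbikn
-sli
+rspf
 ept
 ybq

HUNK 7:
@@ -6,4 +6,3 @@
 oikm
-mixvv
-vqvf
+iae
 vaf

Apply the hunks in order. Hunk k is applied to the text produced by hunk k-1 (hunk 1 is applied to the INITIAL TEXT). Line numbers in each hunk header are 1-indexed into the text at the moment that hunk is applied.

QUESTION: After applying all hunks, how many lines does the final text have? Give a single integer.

Hunk 1: at line 1 remove [kire,irq] add [neckw,jyiq,vqvf] -> 7 lines: uggj qbikn neckw jyiq vqvf vaf vzysy
Hunk 2: at line 2 remove [neckw,jyiq] add [sli,qwbng] -> 7 lines: uggj qbikn sli qwbng vqvf vaf vzysy
Hunk 3: at line 3 remove [qwbng] add [yra,ybq,mnn] -> 9 lines: uggj qbikn sli yra ybq mnn vqvf vaf vzysy
Hunk 4: at line 4 remove [mnn] add [oikm,mixvv] -> 10 lines: uggj qbikn sli yra ybq oikm mixvv vqvf vaf vzysy
Hunk 5: at line 3 remove [yra] add [ept] -> 10 lines: uggj qbikn sli ept ybq oikm mixvv vqvf vaf vzysy
Hunk 6: at line 1 remove [sli] add [rspf] -> 10 lines: uggj qbikn rspf ept ybq oikm mixvv vqvf vaf vzysy
Hunk 7: at line 6 remove [mixvv,vqvf] add [iae] -> 9 lines: uggj qbikn rspf ept ybq oikm iae vaf vzysy
Final line count: 9

Answer: 9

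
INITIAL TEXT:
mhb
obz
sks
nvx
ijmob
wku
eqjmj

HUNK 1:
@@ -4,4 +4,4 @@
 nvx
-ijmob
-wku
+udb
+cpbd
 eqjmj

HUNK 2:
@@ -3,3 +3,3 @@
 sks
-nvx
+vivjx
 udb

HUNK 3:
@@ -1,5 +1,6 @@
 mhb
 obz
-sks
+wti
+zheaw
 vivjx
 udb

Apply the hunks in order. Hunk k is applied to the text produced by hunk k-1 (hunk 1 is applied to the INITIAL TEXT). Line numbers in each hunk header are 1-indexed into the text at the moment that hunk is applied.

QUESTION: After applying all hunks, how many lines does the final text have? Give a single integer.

Hunk 1: at line 4 remove [ijmob,wku] add [udb,cpbd] -> 7 lines: mhb obz sks nvx udb cpbd eqjmj
Hunk 2: at line 3 remove [nvx] add [vivjx] -> 7 lines: mhb obz sks vivjx udb cpbd eqjmj
Hunk 3: at line 1 remove [sks] add [wti,zheaw] -> 8 lines: mhb obz wti zheaw vivjx udb cpbd eqjmj
Final line count: 8

Answer: 8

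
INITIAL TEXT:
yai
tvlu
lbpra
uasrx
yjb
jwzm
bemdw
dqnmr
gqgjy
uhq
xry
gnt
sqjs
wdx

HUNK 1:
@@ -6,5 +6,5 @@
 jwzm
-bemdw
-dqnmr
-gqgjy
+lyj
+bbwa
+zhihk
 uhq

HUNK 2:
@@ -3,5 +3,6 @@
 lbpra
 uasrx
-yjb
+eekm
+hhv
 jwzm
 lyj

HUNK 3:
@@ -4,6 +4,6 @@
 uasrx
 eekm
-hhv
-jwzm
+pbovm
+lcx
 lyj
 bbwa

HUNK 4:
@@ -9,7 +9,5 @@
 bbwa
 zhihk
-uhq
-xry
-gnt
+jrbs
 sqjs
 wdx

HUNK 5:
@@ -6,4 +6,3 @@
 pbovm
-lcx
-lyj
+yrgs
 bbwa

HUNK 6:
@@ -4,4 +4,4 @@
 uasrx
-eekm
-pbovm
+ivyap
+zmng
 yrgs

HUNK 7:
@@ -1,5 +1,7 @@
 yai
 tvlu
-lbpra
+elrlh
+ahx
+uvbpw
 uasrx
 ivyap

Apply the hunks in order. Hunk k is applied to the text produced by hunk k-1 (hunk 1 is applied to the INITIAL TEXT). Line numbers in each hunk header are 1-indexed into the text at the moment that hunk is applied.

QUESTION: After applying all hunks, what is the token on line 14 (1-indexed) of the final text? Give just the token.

Answer: wdx

Derivation:
Hunk 1: at line 6 remove [bemdw,dqnmr,gqgjy] add [lyj,bbwa,zhihk] -> 14 lines: yai tvlu lbpra uasrx yjb jwzm lyj bbwa zhihk uhq xry gnt sqjs wdx
Hunk 2: at line 3 remove [yjb] add [eekm,hhv] -> 15 lines: yai tvlu lbpra uasrx eekm hhv jwzm lyj bbwa zhihk uhq xry gnt sqjs wdx
Hunk 3: at line 4 remove [hhv,jwzm] add [pbovm,lcx] -> 15 lines: yai tvlu lbpra uasrx eekm pbovm lcx lyj bbwa zhihk uhq xry gnt sqjs wdx
Hunk 4: at line 9 remove [uhq,xry,gnt] add [jrbs] -> 13 lines: yai tvlu lbpra uasrx eekm pbovm lcx lyj bbwa zhihk jrbs sqjs wdx
Hunk 5: at line 6 remove [lcx,lyj] add [yrgs] -> 12 lines: yai tvlu lbpra uasrx eekm pbovm yrgs bbwa zhihk jrbs sqjs wdx
Hunk 6: at line 4 remove [eekm,pbovm] add [ivyap,zmng] -> 12 lines: yai tvlu lbpra uasrx ivyap zmng yrgs bbwa zhihk jrbs sqjs wdx
Hunk 7: at line 1 remove [lbpra] add [elrlh,ahx,uvbpw] -> 14 lines: yai tvlu elrlh ahx uvbpw uasrx ivyap zmng yrgs bbwa zhihk jrbs sqjs wdx
Final line 14: wdx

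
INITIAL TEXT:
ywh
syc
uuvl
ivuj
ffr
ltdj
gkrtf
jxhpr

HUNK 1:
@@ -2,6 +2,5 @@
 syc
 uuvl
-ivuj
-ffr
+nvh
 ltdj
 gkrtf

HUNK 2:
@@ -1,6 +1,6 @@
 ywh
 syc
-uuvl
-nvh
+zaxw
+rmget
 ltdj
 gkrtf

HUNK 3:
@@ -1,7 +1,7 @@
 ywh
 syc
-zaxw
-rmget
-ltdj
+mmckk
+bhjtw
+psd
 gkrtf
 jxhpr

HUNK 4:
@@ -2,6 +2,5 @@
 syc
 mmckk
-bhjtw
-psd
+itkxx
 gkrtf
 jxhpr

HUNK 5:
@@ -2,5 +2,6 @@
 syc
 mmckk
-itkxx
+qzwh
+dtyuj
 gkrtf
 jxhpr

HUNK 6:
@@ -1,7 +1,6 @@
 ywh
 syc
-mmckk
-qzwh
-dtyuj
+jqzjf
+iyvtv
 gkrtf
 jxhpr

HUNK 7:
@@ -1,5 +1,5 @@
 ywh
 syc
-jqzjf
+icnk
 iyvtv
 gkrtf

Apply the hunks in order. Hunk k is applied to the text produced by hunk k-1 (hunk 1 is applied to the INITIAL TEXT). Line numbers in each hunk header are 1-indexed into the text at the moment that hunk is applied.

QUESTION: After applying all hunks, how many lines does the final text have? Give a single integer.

Hunk 1: at line 2 remove [ivuj,ffr] add [nvh] -> 7 lines: ywh syc uuvl nvh ltdj gkrtf jxhpr
Hunk 2: at line 1 remove [uuvl,nvh] add [zaxw,rmget] -> 7 lines: ywh syc zaxw rmget ltdj gkrtf jxhpr
Hunk 3: at line 1 remove [zaxw,rmget,ltdj] add [mmckk,bhjtw,psd] -> 7 lines: ywh syc mmckk bhjtw psd gkrtf jxhpr
Hunk 4: at line 2 remove [bhjtw,psd] add [itkxx] -> 6 lines: ywh syc mmckk itkxx gkrtf jxhpr
Hunk 5: at line 2 remove [itkxx] add [qzwh,dtyuj] -> 7 lines: ywh syc mmckk qzwh dtyuj gkrtf jxhpr
Hunk 6: at line 1 remove [mmckk,qzwh,dtyuj] add [jqzjf,iyvtv] -> 6 lines: ywh syc jqzjf iyvtv gkrtf jxhpr
Hunk 7: at line 1 remove [jqzjf] add [icnk] -> 6 lines: ywh syc icnk iyvtv gkrtf jxhpr
Final line count: 6

Answer: 6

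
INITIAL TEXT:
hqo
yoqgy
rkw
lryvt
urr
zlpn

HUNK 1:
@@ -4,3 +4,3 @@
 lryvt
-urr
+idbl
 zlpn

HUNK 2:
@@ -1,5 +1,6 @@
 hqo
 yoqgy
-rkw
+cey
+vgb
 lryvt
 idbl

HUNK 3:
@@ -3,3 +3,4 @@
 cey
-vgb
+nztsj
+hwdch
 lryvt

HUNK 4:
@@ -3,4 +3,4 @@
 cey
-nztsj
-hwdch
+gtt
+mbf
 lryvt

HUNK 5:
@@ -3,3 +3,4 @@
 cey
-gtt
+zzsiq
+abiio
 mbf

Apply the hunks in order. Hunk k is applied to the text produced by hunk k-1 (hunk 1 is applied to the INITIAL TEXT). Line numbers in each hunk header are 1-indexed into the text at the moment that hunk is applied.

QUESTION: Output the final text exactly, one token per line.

Answer: hqo
yoqgy
cey
zzsiq
abiio
mbf
lryvt
idbl
zlpn

Derivation:
Hunk 1: at line 4 remove [urr] add [idbl] -> 6 lines: hqo yoqgy rkw lryvt idbl zlpn
Hunk 2: at line 1 remove [rkw] add [cey,vgb] -> 7 lines: hqo yoqgy cey vgb lryvt idbl zlpn
Hunk 3: at line 3 remove [vgb] add [nztsj,hwdch] -> 8 lines: hqo yoqgy cey nztsj hwdch lryvt idbl zlpn
Hunk 4: at line 3 remove [nztsj,hwdch] add [gtt,mbf] -> 8 lines: hqo yoqgy cey gtt mbf lryvt idbl zlpn
Hunk 5: at line 3 remove [gtt] add [zzsiq,abiio] -> 9 lines: hqo yoqgy cey zzsiq abiio mbf lryvt idbl zlpn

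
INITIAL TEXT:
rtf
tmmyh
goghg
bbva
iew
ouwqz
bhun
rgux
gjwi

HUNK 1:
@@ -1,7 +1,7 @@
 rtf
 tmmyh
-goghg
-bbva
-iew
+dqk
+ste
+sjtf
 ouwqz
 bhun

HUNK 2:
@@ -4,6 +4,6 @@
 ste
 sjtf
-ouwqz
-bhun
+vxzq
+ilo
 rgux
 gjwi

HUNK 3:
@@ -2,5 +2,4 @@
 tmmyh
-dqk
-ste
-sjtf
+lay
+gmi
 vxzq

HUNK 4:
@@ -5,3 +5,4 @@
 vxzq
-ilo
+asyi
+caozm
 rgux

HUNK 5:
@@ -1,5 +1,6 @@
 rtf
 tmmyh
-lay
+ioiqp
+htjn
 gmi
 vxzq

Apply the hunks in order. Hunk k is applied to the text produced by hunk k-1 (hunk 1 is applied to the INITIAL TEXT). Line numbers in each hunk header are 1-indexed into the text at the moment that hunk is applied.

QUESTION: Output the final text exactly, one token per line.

Answer: rtf
tmmyh
ioiqp
htjn
gmi
vxzq
asyi
caozm
rgux
gjwi

Derivation:
Hunk 1: at line 1 remove [goghg,bbva,iew] add [dqk,ste,sjtf] -> 9 lines: rtf tmmyh dqk ste sjtf ouwqz bhun rgux gjwi
Hunk 2: at line 4 remove [ouwqz,bhun] add [vxzq,ilo] -> 9 lines: rtf tmmyh dqk ste sjtf vxzq ilo rgux gjwi
Hunk 3: at line 2 remove [dqk,ste,sjtf] add [lay,gmi] -> 8 lines: rtf tmmyh lay gmi vxzq ilo rgux gjwi
Hunk 4: at line 5 remove [ilo] add [asyi,caozm] -> 9 lines: rtf tmmyh lay gmi vxzq asyi caozm rgux gjwi
Hunk 5: at line 1 remove [lay] add [ioiqp,htjn] -> 10 lines: rtf tmmyh ioiqp htjn gmi vxzq asyi caozm rgux gjwi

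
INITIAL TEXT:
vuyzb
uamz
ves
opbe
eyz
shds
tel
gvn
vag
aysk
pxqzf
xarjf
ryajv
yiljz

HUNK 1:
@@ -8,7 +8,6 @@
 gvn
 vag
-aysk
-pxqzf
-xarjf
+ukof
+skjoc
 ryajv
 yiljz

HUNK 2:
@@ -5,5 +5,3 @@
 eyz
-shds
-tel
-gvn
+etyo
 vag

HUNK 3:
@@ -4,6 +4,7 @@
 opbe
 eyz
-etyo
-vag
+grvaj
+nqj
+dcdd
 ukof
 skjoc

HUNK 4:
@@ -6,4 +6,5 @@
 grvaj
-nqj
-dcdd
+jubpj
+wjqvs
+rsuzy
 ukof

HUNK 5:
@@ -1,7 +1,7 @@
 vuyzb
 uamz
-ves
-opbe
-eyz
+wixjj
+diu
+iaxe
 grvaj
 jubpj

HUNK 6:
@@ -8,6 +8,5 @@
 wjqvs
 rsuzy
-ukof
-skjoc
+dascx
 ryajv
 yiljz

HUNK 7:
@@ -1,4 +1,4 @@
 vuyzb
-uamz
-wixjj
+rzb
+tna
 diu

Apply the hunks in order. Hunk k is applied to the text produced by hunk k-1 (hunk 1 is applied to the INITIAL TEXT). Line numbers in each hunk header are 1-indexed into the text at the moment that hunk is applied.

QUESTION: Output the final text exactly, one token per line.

Answer: vuyzb
rzb
tna
diu
iaxe
grvaj
jubpj
wjqvs
rsuzy
dascx
ryajv
yiljz

Derivation:
Hunk 1: at line 8 remove [aysk,pxqzf,xarjf] add [ukof,skjoc] -> 13 lines: vuyzb uamz ves opbe eyz shds tel gvn vag ukof skjoc ryajv yiljz
Hunk 2: at line 5 remove [shds,tel,gvn] add [etyo] -> 11 lines: vuyzb uamz ves opbe eyz etyo vag ukof skjoc ryajv yiljz
Hunk 3: at line 4 remove [etyo,vag] add [grvaj,nqj,dcdd] -> 12 lines: vuyzb uamz ves opbe eyz grvaj nqj dcdd ukof skjoc ryajv yiljz
Hunk 4: at line 6 remove [nqj,dcdd] add [jubpj,wjqvs,rsuzy] -> 13 lines: vuyzb uamz ves opbe eyz grvaj jubpj wjqvs rsuzy ukof skjoc ryajv yiljz
Hunk 5: at line 1 remove [ves,opbe,eyz] add [wixjj,diu,iaxe] -> 13 lines: vuyzb uamz wixjj diu iaxe grvaj jubpj wjqvs rsuzy ukof skjoc ryajv yiljz
Hunk 6: at line 8 remove [ukof,skjoc] add [dascx] -> 12 lines: vuyzb uamz wixjj diu iaxe grvaj jubpj wjqvs rsuzy dascx ryajv yiljz
Hunk 7: at line 1 remove [uamz,wixjj] add [rzb,tna] -> 12 lines: vuyzb rzb tna diu iaxe grvaj jubpj wjqvs rsuzy dascx ryajv yiljz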